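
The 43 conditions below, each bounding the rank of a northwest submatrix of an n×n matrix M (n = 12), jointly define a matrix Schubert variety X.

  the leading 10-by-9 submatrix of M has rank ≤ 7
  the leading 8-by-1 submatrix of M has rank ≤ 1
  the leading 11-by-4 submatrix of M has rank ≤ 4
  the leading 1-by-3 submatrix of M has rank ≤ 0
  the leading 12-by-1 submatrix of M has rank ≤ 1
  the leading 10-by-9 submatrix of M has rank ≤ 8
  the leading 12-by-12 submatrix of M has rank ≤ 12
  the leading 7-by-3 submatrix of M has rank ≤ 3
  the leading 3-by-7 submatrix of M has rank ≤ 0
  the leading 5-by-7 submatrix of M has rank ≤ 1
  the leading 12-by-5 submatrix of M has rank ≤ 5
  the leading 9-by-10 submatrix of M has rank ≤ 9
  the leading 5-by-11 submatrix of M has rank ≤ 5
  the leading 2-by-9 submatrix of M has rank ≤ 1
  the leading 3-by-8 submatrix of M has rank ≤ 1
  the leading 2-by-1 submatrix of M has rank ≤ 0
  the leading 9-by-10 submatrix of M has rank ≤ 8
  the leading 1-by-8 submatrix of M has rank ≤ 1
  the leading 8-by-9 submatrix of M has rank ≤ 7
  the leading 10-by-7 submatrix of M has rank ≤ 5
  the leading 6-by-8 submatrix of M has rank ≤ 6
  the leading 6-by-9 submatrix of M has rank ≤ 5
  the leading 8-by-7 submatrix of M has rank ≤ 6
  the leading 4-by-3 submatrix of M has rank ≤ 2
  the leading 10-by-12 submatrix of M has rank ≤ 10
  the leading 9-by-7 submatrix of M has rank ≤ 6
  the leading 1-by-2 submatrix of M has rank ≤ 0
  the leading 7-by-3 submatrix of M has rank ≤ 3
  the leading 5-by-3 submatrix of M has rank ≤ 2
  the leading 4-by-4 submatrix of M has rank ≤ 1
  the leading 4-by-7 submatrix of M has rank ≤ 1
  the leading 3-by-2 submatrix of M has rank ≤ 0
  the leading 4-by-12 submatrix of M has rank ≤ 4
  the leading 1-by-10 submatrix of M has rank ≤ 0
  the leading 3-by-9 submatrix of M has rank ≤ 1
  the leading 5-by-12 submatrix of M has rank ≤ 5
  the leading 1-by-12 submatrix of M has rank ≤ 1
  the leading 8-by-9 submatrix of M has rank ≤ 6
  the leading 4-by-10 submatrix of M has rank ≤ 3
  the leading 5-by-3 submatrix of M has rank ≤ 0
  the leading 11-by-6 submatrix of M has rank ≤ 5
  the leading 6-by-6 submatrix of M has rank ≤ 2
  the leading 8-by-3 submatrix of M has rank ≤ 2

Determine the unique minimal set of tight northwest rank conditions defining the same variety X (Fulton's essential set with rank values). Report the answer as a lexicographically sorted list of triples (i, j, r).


Reconstructing r_w from the 43 given conditions:

  row 1: 0  0  0  0  0  0  0  0  0  0  1  1
  row 2: 0  0  0  0  0  0  0  1  1  1  2  2
  row 3: 0  0  0  0  0  0  0  1  1  2  3  3
  row 4: 0  0  0  1  1  1  1  2  2  3  4  4
  row 5: 0  0  0  1  1  1  1  2  3  4  5  5
  row 6: 1  1  1  2  2  2  2  3  4  5  6  6
  row 7: 1  2  2  3  3  3  3  4  5  6  7  7
  row 8: 1  2  2  3  4  4  4  5  6  7  8  8
  row 9: 1  2  3  4  5  5  5  6  7  8  9  9
  row 10: 1  2  3  4  5  5  5  6  7  8  9  10
  row 11: 1  2  3  4  5  5  6  7  8  9  10  11
  row 12: 1  2  3  4  5  6  7  8  9  10  11  12

so w = (11, 8, 10, 4, 9, 1, 2, 5, 3, 12, 7, 6).

|D(w)|=38, |Ess(w)|=8:

[(1, 10, 0), (3, 7, 0), (3, 9, 1), (5, 3, 0), (5, 7, 1), (8, 3, 2), (10, 7, 5), (11, 6, 5)]


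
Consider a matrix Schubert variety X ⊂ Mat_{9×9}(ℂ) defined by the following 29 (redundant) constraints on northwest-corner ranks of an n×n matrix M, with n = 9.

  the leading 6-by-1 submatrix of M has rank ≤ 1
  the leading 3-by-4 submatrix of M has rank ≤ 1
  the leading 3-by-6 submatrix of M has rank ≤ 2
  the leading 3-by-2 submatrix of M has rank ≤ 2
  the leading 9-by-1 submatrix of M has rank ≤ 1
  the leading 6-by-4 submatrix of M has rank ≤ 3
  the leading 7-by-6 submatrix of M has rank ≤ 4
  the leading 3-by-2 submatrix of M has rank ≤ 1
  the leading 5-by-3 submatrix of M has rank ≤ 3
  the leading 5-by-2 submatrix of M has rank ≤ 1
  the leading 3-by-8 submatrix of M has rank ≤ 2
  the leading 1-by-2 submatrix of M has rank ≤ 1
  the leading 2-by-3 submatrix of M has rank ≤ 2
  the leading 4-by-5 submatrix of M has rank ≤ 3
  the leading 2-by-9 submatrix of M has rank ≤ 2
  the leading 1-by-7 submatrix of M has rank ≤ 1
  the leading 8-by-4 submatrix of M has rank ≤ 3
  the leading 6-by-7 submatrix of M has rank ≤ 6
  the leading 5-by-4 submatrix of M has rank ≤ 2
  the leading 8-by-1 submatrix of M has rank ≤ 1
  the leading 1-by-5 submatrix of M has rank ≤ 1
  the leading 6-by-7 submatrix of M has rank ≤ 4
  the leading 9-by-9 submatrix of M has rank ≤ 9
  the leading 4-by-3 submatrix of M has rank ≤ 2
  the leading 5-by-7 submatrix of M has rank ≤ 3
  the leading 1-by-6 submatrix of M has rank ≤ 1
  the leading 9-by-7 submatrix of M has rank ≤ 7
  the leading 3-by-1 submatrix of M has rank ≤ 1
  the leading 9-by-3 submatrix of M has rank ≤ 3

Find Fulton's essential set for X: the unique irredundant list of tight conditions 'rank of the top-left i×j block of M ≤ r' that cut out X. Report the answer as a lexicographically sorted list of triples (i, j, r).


Rank table r_w(9×9) implied by the 29 constraints:

  1 | 1 | 1 | 1 | 1 | 1 | 1 | 1 | 1
  1 | 1 | 1 | 1 | 2 | 2 | 2 | 2 | 2
  1 | 1 | 1 | 1 | 2 | 2 | 2 | 2 | 3
  1 | 1 | 2 | 2 | 3 | 3 | 3 | 3 | 4
  1 | 1 | 2 | 2 | 3 | 3 | 3 | 4 | 5
  1 | 2 | 3 | 3 | 4 | 4 | 4 | 5 | 6
  1 | 2 | 3 | 3 | 4 | 4 | 5 | 6 | 7
  1 | 2 | 3 | 3 | 4 | 5 | 6 | 7 | 8
  1 | 2 | 3 | 4 | 5 | 6 | 7 | 8 | 9

the unique w with this rank table is (1, 5, 9, 3, 8, 2, 7, 6, 4).

|D(w)|=17, |Ess(w)|=7:

[(3, 4, 1), (3, 8, 2), (5, 2, 1), (5, 4, 2), (5, 7, 3), (7, 6, 4), (8, 4, 3)]


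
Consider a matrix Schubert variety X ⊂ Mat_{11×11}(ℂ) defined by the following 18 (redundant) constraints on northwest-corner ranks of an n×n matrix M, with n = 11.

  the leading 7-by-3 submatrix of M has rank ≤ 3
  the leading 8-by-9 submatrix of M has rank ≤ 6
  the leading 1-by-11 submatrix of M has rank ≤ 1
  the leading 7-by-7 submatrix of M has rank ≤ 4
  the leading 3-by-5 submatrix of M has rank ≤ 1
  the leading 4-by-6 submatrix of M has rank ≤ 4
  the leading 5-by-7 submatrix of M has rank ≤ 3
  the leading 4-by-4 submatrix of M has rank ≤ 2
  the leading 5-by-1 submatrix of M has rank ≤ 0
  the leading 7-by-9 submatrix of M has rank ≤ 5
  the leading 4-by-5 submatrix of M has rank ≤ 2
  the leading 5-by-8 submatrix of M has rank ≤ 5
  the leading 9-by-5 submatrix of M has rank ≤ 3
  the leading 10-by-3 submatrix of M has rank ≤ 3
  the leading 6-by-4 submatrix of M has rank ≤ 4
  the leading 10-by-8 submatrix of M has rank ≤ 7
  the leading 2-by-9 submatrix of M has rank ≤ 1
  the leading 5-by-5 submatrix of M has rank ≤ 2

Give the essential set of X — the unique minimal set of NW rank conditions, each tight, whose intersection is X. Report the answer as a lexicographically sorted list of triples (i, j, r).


Propagating the 18 rank bounds to every northwest block:

  i=1: 0 1 1 1 1 1 1 1 1 1 1
  i=2: 0 1 1 1 1 1 1 1 1 2 2
  i=3: 0 1 1 1 1 2 2 2 2 3 3
  i=4: 0 1 2 2 2 3 3 3 3 4 4
  i=5: 0 1 2 2 2 3 3 4 4 5 5
  i=6: 1 2 3 3 3 4 4 5 5 6 6
  i=7: 1 2 3 3 3 4 4 5 5 6 7
  i=8: 1 2 3 3 3 4 5 6 6 7 8
  i=9: 1 2 3 3 3 4 5 6 7 8 9
  i=10: 1 2 3 4 4 5 6 7 8 9 10
  i=11: 1 2 3 4 5 6 7 8 9 10 11

reading off 1-entries of Δ²R: w = (2, 10, 6, 3, 8, 1, 11, 7, 9, 4, 5).

|D(w)|=26, |Ess(w)|=8:

[(2, 9, 1), (3, 5, 1), (5, 1, 0), (5, 5, 2), (5, 7, 3), (7, 7, 4), (7, 9, 5), (9, 5, 3)]


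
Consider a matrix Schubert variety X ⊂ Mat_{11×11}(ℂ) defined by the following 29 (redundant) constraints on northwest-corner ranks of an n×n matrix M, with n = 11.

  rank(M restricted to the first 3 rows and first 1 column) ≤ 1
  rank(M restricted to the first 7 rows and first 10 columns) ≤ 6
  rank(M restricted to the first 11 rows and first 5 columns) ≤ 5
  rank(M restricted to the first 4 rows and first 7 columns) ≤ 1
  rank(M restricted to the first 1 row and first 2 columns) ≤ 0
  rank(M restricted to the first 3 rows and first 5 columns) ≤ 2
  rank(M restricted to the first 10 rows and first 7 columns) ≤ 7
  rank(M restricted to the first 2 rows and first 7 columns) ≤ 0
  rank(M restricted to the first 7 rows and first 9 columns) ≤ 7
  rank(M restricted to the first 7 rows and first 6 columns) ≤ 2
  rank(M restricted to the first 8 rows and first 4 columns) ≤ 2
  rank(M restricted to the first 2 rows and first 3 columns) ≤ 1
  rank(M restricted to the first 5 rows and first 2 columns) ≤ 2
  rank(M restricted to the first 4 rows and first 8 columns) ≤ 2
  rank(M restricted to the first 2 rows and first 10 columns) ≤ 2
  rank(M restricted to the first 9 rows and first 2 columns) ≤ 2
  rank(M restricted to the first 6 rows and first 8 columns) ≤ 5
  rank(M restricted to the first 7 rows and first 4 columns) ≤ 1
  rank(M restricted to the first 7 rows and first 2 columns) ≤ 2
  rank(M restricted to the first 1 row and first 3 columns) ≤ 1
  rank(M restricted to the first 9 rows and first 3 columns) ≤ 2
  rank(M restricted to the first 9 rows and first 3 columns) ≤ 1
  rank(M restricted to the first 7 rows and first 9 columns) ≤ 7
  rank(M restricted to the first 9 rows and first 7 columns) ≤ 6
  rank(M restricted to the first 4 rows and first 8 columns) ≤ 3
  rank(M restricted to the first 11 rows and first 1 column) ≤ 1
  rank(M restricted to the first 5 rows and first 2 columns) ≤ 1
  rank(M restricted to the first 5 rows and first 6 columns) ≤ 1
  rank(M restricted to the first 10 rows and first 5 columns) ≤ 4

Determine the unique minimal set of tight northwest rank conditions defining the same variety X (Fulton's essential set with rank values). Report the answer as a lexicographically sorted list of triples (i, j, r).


Recovering R(i,j) via the rank-extension bound from the 29 conditions:

  i=1: 0 0 0 0 0 0 0 1 1 1 1
  i=2: 0 0 0 0 0 0 0 1 2 2 2
  i=3: 1 1 1 1 1 1 1 2 3 3 3
  i=4: 1 1 1 1 1 1 1 2 3 4 4
  i=5: 1 1 1 1 1 1 2 3 4 5 5
  i=6: 1 1 1 1 2 2 3 4 5 6 6
  i=7: 1 1 1 1 2 2 3 4 5 6 7
  i=8: 1 1 1 2 3 3 4 5 6 7 8
  i=9: 1 1 1 2 3 4 5 6 7 8 9
  i=10: 1 2 2 3 4 5 6 7 8 9 10
  i=11: 1 2 3 4 5 6 7 8 9 10 11

so w = (8, 9, 1, 10, 7, 5, 11, 4, 6, 2, 3).

ℓ(w)=36; the 6 essential cells (i,j,r):

[(2, 7, 0), (4, 7, 1), (5, 6, 1), (7, 4, 1), (7, 6, 2), (9, 3, 1)]


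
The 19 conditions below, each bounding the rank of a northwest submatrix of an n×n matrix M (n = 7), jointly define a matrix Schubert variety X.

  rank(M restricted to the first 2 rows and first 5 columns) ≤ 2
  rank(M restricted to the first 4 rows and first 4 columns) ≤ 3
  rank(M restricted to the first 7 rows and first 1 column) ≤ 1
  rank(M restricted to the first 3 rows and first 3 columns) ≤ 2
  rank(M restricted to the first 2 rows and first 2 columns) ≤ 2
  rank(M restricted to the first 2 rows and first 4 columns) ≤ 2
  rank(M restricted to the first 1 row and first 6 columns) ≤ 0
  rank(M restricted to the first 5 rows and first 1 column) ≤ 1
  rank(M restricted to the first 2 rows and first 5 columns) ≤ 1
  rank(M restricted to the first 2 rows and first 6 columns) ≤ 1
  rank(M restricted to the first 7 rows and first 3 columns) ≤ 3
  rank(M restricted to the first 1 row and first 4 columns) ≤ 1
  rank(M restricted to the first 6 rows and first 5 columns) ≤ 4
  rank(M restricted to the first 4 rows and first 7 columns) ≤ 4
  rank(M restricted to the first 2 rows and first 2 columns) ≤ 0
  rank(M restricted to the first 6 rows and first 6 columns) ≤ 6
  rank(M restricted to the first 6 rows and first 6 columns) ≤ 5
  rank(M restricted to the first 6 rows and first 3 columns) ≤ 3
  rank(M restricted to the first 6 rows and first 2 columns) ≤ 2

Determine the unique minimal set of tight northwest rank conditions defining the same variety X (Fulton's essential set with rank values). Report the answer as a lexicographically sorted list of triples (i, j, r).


Recovering R(i,j) via the rank-extension bound from the 19 conditions:

  row 1: 0  0  0  0  0  0  1
  row 2: 0  0  1  1  1  1  2
  row 3: 1  1  2  2  2  2  3
  row 4: 1  2  3  3  3  3  4
  row 5: 1  2  3  4  4  4  5
  row 6: 1  2  3  4  4  5  6
  row 7: 1  2  3  4  5  6  7

so w = (7, 3, 1, 2, 4, 6, 5).

|D(w)|=9, |Ess(w)|=3:

[(1, 6, 0), (2, 2, 0), (6, 5, 4)]


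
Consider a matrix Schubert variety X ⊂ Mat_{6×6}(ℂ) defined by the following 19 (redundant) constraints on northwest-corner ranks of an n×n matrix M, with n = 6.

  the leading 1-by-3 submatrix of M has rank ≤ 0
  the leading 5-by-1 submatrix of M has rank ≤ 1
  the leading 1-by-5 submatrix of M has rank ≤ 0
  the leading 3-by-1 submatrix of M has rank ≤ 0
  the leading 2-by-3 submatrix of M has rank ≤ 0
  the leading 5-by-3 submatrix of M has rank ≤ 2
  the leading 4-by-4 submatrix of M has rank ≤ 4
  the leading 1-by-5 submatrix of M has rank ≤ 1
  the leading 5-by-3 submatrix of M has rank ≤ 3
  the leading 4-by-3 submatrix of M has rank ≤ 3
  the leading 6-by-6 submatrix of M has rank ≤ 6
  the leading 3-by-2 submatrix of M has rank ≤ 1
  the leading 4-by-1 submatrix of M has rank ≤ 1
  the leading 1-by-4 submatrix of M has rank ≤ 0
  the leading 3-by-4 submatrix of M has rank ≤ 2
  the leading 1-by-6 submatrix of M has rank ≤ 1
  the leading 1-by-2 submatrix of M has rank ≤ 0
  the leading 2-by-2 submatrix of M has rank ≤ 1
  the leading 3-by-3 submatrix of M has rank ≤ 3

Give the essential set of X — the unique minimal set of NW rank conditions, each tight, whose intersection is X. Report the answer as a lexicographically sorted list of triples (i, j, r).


The tightest implied rank at each (i,j), from the 19 conditions:

  R[1]: 0, 0, 0, 0, 0, 1
  R[2]: 0, 0, 0, 1, 1, 2
  R[3]: 0, 1, 1, 2, 2, 3
  R[4]: 1, 2, 2, 3, 3, 4
  R[5]: 1, 2, 2, 3, 4, 5
  R[6]: 1, 2, 3, 4, 5, 6

the unique w with this rank table is (6, 4, 2, 1, 5, 3).

ℓ(w)=10; the 4 essential cells (i,j,r):

[(1, 5, 0), (2, 3, 0), (3, 1, 0), (5, 3, 2)]


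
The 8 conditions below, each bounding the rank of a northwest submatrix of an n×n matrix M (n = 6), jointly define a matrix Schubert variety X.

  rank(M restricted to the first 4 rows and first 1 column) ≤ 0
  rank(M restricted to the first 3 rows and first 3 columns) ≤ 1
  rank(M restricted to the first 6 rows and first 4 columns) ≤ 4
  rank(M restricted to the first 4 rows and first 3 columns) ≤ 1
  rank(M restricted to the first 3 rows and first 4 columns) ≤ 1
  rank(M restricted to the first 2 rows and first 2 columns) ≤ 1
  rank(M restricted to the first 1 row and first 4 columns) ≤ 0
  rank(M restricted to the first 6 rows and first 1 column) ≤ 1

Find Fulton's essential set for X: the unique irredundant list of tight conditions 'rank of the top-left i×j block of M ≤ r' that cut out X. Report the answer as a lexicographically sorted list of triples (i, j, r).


Rank table r_w(6×6) implied by the 8 constraints:

  0  0  0  0  1  1
  0  1  1  1  2  2
  0  1  1  1  2  3
  0  1  1  2  3  4
  1  2  2  3  4  5
  1  2  3  4  5  6

reading off 1-entries of Δ²R: w = (5, 2, 6, 4, 1, 3).

|D(w)|=10, |Ess(w)|=4:

[(1, 4, 0), (3, 4, 1), (4, 1, 0), (4, 3, 1)]


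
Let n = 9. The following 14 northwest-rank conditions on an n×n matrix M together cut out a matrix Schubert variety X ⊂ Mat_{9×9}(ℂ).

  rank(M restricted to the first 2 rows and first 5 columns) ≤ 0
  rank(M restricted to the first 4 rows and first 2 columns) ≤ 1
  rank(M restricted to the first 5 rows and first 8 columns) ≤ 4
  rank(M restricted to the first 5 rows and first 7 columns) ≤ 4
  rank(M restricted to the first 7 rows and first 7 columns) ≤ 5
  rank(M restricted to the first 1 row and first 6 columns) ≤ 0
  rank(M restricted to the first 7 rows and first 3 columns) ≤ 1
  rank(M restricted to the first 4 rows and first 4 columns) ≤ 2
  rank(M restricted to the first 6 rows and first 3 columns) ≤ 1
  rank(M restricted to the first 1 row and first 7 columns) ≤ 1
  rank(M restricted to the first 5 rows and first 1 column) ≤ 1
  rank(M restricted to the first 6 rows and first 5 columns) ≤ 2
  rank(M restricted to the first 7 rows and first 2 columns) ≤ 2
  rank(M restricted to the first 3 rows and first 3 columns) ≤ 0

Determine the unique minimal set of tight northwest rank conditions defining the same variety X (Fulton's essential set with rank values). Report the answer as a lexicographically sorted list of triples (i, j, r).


Reconstructing r_w from the 14 given conditions:

  R[1]: 0 0 0 0 0 0 1 1 1
  R[2]: 0 0 0 0 0 1 2 2 2
  R[3]: 0 0 0 1 1 2 3 3 3
  R[4]: 1 1 1 2 2 3 4 4 4
  R[5]: 1 1 1 2 2 3 4 4 5
  R[6]: 1 1 1 2 2 3 4 5 6
  R[7]: 1 1 1 2 3 4 5 6 7
  R[8]: 1 2 2 3 4 5 6 7 8
  R[9]: 1 2 3 4 5 6 7 8 9

giving w = (7, 6, 4, 1, 9, 8, 5, 2, 3) via Δ²R.

Rothe diagram D(w) (23 cells), 6 SE-corners (essential conditions):

[(1, 6, 0), (2, 5, 0), (3, 3, 0), (5, 8, 4), (6, 5, 2), (7, 3, 1)]


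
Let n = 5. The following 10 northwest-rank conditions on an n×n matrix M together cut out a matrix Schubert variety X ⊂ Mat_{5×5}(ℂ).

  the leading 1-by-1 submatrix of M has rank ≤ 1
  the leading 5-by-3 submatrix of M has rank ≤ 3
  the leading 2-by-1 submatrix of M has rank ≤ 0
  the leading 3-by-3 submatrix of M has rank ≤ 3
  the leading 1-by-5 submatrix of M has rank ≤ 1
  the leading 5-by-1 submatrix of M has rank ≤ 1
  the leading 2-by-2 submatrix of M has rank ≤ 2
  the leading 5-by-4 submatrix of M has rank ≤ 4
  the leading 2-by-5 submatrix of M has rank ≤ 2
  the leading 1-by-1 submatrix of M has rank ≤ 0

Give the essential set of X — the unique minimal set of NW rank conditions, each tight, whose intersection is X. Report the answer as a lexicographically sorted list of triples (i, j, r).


Propagating the 10 rank bounds to every northwest block:

  row 1: 0  1  1  1  1
  row 2: 0  1  2  2  2
  row 3: 1  2  3  3  3
  row 4: 1  2  3  4  4
  row 5: 1  2  3  4  5

the unique w with this rank table is (2, 3, 1, 4, 5).

ℓ(w)=2; the 1 essential cell (i,j,r):

[(2, 1, 0)]


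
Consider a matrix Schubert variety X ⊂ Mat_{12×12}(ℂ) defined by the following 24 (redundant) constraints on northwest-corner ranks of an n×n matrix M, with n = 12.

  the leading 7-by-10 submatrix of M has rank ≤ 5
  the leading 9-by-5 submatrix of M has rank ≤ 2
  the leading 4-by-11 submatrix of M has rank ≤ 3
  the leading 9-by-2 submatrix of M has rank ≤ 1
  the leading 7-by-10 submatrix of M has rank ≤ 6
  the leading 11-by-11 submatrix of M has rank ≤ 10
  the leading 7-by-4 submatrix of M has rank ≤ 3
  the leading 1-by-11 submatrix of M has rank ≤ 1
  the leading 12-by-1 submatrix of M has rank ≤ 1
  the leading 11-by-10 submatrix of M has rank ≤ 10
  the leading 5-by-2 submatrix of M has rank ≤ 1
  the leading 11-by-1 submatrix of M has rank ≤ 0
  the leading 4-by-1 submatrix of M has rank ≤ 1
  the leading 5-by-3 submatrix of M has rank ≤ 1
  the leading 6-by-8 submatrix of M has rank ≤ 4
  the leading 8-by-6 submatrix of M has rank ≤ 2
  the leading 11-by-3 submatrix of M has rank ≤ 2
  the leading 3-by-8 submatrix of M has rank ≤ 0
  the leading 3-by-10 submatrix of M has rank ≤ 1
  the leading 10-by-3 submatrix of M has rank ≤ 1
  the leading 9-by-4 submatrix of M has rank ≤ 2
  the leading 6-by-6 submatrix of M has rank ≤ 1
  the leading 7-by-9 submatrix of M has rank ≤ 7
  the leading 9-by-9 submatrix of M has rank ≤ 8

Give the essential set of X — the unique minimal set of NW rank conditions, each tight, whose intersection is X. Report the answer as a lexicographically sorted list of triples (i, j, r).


The tightest implied rank at each (i,j), from the 24 conditions:

  i=1: 0 0 0 0 0 0 0 0 1 1 1 1
  i=2: 0 0 0 0 0 0 0 0 1 1 2 2
  i=3: 0 0 0 0 0 0 0 0 1 1 2 3
  i=4: 0 1 1 1 1 1 1 1 2 2 3 4
  i=5: 0 1 1 1 1 1 2 2 3 3 4 5
  i=6: 0 1 1 1 1 1 2 3 4 4 5 6
  i=7: 0 1 1 2 2 2 3 4 5 5 6 7
  i=8: 0 1 1 2 2 2 3 4 5 6 7 8
  i=9: 0 1 1 2 2 3 4 5 6 7 8 9
  i=10: 0 1 1 2 3 4 5 6 7 8 9 10
  i=11: 0 1 2 3 4 5 6 7 8 9 10 11
  i=12: 1 2 3 4 5 6 7 8 9 10 11 12

hence w(1..12) = (9, 11, 12, 2, 7, 8, 4, 10, 6, 5, 3, 1).

ℓ(w)=49; the 7 essential cells (i,j,r):

[(3, 8, 0), (3, 10, 1), (6, 6, 1), (8, 6, 2), (9, 5, 2), (10, 3, 1), (11, 1, 0)]


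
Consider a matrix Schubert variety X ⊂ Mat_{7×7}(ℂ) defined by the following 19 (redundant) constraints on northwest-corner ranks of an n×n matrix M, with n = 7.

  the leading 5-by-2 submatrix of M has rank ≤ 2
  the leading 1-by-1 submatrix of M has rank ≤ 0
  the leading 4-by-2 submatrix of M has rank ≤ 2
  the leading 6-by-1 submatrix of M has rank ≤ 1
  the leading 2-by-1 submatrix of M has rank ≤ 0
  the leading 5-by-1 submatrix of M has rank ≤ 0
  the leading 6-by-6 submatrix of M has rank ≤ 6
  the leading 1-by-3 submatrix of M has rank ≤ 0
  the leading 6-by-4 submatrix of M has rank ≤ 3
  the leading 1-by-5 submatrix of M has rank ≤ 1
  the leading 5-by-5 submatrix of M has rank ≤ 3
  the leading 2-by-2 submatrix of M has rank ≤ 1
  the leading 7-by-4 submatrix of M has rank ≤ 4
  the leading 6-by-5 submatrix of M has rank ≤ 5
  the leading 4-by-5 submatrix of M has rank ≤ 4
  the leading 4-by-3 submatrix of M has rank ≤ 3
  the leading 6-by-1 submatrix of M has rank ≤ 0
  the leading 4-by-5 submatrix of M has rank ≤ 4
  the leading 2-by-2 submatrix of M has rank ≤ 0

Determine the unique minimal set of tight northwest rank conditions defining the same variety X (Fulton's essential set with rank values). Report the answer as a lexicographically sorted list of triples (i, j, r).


The tightest implied rank at each (i,j), from the 19 conditions:

  row 1: 0 0 0 1 1 1 1
  row 2: 0 0 1 2 2 2 2
  row 3: 0 1 2 3 3 3 3
  row 4: 0 1 2 3 3 4 4
  row 5: 0 1 2 3 3 4 5
  row 6: 0 1 2 3 4 5 6
  row 7: 1 2 3 4 5 6 7

so w = (4, 3, 2, 6, 7, 5, 1).

4 SE-corners of the 11-cell Rothe diagram give Ess(w):

[(1, 3, 0), (2, 2, 0), (5, 5, 3), (6, 1, 0)]


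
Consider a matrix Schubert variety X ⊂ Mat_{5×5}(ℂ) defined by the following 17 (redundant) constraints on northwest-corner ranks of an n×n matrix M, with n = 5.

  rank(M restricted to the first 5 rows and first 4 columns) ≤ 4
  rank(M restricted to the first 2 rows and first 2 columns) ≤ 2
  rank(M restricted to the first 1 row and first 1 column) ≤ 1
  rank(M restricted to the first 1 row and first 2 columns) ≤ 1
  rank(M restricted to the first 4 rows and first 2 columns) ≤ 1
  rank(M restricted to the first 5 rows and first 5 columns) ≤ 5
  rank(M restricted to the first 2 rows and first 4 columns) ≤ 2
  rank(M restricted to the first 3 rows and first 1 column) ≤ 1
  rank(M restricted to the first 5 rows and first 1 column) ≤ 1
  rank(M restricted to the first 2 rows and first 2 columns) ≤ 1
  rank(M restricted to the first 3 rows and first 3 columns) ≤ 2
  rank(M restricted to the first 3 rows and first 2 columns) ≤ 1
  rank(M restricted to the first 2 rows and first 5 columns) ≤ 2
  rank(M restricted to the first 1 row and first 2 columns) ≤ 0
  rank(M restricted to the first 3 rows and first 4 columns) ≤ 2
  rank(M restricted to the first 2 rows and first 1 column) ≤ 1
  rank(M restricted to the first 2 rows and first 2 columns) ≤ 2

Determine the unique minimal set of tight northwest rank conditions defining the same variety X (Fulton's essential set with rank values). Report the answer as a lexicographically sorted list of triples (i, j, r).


Propagating the 17 rank bounds to every northwest block:

  i=1: 0 0 1 1 1
  i=2: 1 1 2 2 2
  i=3: 1 1 2 2 3
  i=4: 1 1 2 3 4
  i=5: 1 2 3 4 5

the unique w with this rank table is (3, 1, 5, 4, 2).

D(w) has 5 cells with 3 SE-corners; essential set:

[(1, 2, 0), (3, 4, 2), (4, 2, 1)]


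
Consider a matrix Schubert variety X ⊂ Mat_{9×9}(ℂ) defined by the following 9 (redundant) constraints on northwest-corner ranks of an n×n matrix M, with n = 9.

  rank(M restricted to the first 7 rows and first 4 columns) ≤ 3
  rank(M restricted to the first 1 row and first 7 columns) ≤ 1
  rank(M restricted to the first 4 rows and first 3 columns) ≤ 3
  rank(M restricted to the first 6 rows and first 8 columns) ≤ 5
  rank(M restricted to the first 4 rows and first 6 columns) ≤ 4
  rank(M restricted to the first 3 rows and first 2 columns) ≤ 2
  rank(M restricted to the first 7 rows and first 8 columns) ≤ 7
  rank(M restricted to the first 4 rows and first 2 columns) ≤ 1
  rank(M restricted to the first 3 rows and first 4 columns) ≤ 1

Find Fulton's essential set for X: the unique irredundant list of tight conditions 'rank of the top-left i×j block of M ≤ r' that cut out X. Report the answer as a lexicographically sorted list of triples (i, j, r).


Reconstructing r_w from the 9 given conditions:

  1, 1, 1, 1, 1, 1, 1, 1, 1
  1, 1, 1, 1, 2, 2, 2, 2, 2
  1, 1, 1, 1, 2, 3, 3, 3, 3
  1, 1, 2, 2, 3, 4, 4, 4, 4
  1, 2, 3, 3, 4, 5, 5, 5, 5
  1, 2, 3, 3, 4, 5, 5, 5, 6
  1, 2, 3, 3, 4, 5, 6, 6, 7
  1, 2, 3, 4, 5, 6, 7, 7, 8
  1, 2, 3, 4, 5, 6, 7, 8, 9

second differences of R give the permutation w = (1, 5, 6, 3, 2, 9, 7, 4, 8).

D(w) has 11 cells with 4 SE-corners; essential set:

[(3, 4, 1), (4, 2, 1), (6, 8, 5), (7, 4, 3)]


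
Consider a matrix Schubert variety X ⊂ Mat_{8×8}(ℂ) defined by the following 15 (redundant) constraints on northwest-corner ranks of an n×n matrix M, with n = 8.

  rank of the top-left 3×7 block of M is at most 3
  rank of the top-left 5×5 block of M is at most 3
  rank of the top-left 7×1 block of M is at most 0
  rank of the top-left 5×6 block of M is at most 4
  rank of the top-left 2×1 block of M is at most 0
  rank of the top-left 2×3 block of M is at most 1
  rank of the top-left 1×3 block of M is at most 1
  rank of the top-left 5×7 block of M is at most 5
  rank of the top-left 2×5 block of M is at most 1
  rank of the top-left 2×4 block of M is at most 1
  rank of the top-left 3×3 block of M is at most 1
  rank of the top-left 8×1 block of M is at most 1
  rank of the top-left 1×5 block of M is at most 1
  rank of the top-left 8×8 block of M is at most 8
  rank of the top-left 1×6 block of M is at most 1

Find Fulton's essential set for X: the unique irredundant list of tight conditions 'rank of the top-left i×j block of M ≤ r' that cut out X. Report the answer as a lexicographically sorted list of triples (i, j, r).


Reconstructing r_w from the 15 given conditions:

  0  1  1  1  1  1  1  1
  0  1  1  1  1  2  2  2
  0  1  1  2  2  3  3  3
  0  1  2  3  3  4  4  4
  0  1  2  3  3  4  5  5
  0  1  2  3  4  5  6  6
  0  1  2  3  4  5  6  7
  1  2  3  4  5  6  7  8

second differences of R give the permutation w = (2, 6, 4, 3, 7, 5, 8, 1).

4 SE-corners of the 12-cell Rothe diagram give Ess(w):

[(2, 5, 1), (3, 3, 1), (5, 5, 3), (7, 1, 0)]


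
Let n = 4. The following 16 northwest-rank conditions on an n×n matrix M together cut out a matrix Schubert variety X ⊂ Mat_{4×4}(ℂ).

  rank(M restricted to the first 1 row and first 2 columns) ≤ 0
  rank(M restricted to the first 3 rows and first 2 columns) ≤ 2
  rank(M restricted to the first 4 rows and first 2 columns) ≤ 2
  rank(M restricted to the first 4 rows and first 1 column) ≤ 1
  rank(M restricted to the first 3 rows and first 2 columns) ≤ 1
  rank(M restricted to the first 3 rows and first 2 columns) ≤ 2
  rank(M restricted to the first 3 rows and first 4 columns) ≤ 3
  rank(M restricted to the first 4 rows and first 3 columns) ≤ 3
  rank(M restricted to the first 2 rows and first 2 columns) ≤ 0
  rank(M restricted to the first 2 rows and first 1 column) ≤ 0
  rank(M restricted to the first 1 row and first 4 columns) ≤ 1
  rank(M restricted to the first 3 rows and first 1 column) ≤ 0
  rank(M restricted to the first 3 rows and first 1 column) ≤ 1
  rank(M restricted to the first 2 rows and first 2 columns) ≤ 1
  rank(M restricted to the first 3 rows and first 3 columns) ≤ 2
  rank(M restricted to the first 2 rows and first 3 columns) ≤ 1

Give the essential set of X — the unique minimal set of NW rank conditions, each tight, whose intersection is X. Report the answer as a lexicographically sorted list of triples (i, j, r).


Reconstructing r_w from the 16 given conditions:

  0 | 0 | 1 | 1
  0 | 0 | 1 | 2
  0 | 1 | 2 | 3
  1 | 2 | 3 | 4

second differences of R give the permutation w = (3, 4, 2, 1).

ℓ(w)=5; the 2 essential cells (i,j,r):

[(2, 2, 0), (3, 1, 0)]


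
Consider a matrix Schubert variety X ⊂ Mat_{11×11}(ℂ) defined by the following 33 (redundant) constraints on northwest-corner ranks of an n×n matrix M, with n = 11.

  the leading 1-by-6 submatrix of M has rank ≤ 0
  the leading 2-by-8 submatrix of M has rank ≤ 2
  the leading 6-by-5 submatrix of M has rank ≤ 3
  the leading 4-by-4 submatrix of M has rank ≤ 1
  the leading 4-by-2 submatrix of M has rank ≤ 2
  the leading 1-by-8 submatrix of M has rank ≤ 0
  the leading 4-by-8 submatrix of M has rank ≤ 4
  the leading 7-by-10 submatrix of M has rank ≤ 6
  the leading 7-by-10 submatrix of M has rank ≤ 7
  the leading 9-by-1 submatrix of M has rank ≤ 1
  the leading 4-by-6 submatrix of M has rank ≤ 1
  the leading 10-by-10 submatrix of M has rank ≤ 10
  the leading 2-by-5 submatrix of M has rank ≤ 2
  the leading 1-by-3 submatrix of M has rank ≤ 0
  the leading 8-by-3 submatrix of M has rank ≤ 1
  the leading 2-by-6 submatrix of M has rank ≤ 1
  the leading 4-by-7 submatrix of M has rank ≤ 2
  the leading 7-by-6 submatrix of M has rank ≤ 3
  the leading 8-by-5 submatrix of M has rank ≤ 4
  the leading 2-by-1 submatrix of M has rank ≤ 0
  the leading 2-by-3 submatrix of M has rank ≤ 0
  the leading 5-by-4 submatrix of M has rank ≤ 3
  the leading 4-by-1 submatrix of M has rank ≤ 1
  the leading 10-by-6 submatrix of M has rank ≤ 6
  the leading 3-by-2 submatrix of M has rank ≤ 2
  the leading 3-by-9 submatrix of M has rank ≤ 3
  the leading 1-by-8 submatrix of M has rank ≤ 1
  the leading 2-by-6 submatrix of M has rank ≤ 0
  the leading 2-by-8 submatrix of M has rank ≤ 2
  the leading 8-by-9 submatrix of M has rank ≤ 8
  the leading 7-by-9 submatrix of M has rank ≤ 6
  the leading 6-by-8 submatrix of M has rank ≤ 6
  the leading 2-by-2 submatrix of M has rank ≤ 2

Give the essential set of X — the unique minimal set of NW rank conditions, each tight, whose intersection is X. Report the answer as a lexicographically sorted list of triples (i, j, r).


Reconstructing r_w from the 33 given conditions:

  i=1: 0  0  0  0  0  0  0  0  1  1  1
  i=2: 0  0  0  0  0  0  1  1  2  2  2
  i=3: 1  1  1  1  1  1  2  2  3  3  3
  i=4: 1  1  1  1  1  1  2  3  4  4  4
  i=5: 1  1  1  2  2  2  3  4  5  5  5
  i=6: 1  1  1  2  3  3  4  5  6  6  6
  i=7: 1  1  1  2  3  3  4  5  6  6  7
  i=8: 1  1  1  2  3  4  5  6  7  7  8
  i=9: 1  2  2  3  4  5  6  7  8  8  9
  i=10: 1  2  3  4  5  6  7  8  9  9  10
  i=11: 1  2  3  4  5  6  7  8  9  10  11

so w = (9, 7, 1, 8, 4, 5, 11, 6, 2, 3, 10).

D(w) has 29 cells with 6 SE-corners; essential set:

[(1, 8, 0), (2, 6, 0), (4, 6, 1), (7, 6, 3), (7, 10, 6), (8, 3, 1)]


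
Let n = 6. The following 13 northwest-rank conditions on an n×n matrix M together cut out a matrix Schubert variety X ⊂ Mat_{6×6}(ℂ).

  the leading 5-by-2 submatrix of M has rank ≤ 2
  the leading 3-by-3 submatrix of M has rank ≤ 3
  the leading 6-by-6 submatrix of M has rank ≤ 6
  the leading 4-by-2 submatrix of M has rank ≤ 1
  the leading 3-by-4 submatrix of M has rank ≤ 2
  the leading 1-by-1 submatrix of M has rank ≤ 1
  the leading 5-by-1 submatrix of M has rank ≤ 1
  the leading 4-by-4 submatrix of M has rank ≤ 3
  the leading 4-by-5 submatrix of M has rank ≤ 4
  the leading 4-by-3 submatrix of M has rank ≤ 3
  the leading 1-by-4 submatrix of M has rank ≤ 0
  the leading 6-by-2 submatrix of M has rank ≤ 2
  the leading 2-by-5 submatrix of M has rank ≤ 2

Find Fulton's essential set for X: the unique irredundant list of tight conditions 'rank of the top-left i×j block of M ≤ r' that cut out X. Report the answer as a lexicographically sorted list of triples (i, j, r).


The tightest implied rank at each (i,j), from the 13 conditions:

  0  0  0  0  1  1
  1  1  1  1  2  2
  1  1  2  2  3  3
  1  1  2  3  4  4
  1  2  3  4  5  5
  1  2  3  4  5  6

reading off 1-entries of Δ²R: w = (5, 1, 3, 4, 2, 6).

D(w) has 6 cells with 2 SE-corners; essential set:

[(1, 4, 0), (4, 2, 1)]


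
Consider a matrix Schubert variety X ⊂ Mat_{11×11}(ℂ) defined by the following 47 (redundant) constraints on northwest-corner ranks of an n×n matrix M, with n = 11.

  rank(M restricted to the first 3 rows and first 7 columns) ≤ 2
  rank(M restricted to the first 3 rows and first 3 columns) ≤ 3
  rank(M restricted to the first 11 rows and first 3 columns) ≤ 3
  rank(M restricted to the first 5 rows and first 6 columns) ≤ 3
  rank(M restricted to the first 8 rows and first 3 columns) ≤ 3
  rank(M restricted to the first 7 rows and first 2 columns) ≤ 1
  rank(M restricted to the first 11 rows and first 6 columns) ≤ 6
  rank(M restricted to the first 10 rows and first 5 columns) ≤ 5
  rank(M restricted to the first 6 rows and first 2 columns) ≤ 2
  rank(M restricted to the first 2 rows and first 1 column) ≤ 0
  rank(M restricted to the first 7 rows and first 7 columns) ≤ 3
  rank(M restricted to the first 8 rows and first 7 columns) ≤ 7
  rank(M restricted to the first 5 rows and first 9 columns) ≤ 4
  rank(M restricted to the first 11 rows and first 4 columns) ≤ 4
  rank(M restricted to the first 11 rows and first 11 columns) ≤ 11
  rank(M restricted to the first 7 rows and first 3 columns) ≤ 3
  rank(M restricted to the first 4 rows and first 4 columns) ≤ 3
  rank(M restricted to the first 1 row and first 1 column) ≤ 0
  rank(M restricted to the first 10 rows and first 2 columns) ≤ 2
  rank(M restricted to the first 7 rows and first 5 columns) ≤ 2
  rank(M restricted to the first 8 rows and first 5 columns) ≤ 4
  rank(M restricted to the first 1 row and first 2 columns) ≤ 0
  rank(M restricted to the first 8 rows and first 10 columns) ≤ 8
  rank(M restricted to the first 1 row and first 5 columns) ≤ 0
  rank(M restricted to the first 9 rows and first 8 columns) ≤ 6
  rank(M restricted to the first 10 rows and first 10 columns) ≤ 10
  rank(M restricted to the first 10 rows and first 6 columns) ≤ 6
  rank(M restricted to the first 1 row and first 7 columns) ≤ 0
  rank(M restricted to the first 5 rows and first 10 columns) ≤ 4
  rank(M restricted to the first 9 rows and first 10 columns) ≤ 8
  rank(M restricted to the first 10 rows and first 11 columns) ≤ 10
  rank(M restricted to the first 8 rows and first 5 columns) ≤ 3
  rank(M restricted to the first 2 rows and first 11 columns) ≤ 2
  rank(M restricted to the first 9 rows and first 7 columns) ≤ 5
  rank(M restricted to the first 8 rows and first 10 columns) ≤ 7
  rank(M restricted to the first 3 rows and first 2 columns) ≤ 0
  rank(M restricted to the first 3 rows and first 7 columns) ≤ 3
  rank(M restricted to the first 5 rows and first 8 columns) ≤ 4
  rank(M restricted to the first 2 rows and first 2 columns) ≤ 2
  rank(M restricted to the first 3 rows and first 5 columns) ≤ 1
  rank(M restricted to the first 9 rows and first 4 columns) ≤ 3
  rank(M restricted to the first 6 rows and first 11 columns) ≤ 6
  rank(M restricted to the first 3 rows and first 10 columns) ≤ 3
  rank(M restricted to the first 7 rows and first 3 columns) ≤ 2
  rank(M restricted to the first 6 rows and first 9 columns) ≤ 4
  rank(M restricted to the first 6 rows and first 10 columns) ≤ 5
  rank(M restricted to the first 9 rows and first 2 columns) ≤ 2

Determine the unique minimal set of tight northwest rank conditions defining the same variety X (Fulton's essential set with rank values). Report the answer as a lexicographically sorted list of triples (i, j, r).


Reconstructing r_w from the 47 given conditions:

  i=1: 0 | 0 | 0 | 0 | 0 | 0 | 0 | 1 | 1 | 1 | 1
  i=2: 0 | 0 | 1 | 1 | 1 | 1 | 1 | 2 | 2 | 2 | 2
  i=3: 0 | 0 | 1 | 1 | 1 | 2 | 2 | 3 | 3 | 3 | 3
  i=4: 1 | 1 | 2 | 2 | 2 | 3 | 3 | 4 | 4 | 4 | 4
  i=5: 1 | 1 | 2 | 2 | 2 | 3 | 3 | 4 | 4 | 4 | 5
  i=6: 1 | 1 | 2 | 2 | 2 | 3 | 3 | 4 | 4 | 5 | 6
  i=7: 1 | 1 | 2 | 2 | 2 | 3 | 3 | 4 | 5 | 6 | 7
  i=8: 1 | 2 | 3 | 3 | 3 | 4 | 4 | 5 | 6 | 7 | 8
  i=9: 1 | 2 | 3 | 3 | 4 | 5 | 5 | 6 | 7 | 8 | 9
  i=10: 1 | 2 | 3 | 4 | 5 | 6 | 6 | 7 | 8 | 9 | 10
  i=11: 1 | 2 | 3 | 4 | 5 | 6 | 7 | 8 | 9 | 10 | 11

second differences of R give the permutation w = (8, 3, 6, 1, 11, 10, 9, 2, 5, 4, 7).

|D(w)|=29, |Ess(w)|=9:

[(1, 7, 0), (3, 2, 0), (3, 5, 1), (5, 10, 4), (6, 9, 4), (7, 2, 1), (7, 5, 2), (7, 7, 3), (9, 4, 3)]


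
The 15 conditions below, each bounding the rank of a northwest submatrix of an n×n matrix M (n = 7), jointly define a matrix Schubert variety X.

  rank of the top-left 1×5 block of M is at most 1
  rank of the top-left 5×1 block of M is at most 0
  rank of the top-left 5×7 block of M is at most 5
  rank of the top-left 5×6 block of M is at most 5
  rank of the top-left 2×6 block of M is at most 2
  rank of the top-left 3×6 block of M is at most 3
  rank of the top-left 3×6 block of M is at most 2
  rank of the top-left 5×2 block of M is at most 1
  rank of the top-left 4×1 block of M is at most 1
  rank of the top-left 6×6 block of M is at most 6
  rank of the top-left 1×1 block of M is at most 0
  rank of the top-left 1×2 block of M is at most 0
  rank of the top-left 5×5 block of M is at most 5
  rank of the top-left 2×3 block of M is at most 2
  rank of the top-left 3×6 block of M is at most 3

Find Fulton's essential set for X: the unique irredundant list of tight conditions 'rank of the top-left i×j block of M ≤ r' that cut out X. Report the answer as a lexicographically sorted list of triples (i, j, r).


Rank table r_w(7×7) implied by the 15 constraints:

  i=1: 0  0  1  1  1  1  1
  i=2: 0  1  2  2  2  2  2
  i=3: 0  1  2  2  2  2  3
  i=4: 0  1  2  3  3  3  4
  i=5: 0  1  2  3  4  4  5
  i=6: 1  2  3  4  5  5  6
  i=7: 1  2  3  4  5  6  7

so w = (3, 2, 7, 4, 5, 1, 6).

Rothe diagram D(w) (9 cells), 3 SE-corners (essential conditions):

[(1, 2, 0), (3, 6, 2), (5, 1, 0)]


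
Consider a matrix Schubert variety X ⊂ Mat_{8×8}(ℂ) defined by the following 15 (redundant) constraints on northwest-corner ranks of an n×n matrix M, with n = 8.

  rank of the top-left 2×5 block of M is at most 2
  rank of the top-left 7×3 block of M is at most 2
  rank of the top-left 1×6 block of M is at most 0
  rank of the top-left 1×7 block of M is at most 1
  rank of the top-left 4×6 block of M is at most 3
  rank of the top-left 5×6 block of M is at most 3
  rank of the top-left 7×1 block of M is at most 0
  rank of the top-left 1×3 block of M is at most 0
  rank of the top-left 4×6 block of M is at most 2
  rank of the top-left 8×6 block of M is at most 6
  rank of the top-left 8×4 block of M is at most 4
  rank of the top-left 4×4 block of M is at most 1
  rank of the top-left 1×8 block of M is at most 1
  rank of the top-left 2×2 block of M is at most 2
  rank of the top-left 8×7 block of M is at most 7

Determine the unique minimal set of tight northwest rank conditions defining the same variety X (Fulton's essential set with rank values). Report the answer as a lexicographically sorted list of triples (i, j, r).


The tightest implied rank at each (i,j), from the 15 conditions:

  R[1]: 0 0 0 0 0 0 1 1
  R[2]: 0 1 1 1 1 1 2 2
  R[3]: 0 1 1 1 2 2 3 3
  R[4]: 0 1 1 1 2 2 3 4
  R[5]: 0 1 2 2 3 3 4 5
  R[6]: 0 1 2 3 4 4 5 6
  R[7]: 0 1 2 3 4 5 6 7
  R[8]: 1 2 3 4 5 6 7 8

second differences of R give the permutation w = (7, 2, 5, 8, 3, 4, 6, 1).

|D(w)|=17, |Ess(w)|=4:

[(1, 6, 0), (4, 4, 1), (4, 6, 2), (7, 1, 0)]


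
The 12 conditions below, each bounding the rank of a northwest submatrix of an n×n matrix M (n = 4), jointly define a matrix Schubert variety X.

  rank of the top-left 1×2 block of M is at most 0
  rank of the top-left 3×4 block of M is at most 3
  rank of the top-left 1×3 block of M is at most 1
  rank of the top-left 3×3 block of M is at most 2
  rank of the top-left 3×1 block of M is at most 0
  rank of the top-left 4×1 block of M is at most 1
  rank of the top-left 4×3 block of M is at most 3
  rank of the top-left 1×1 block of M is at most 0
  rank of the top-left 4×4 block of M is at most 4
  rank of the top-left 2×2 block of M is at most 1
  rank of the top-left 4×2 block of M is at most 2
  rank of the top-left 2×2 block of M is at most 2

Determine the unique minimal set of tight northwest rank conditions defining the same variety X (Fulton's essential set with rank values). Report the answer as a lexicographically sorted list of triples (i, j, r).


Propagating the 12 rank bounds to every northwest block:

  row 1: 0 | 0 | 1 | 1
  row 2: 0 | 1 | 2 | 2
  row 3: 0 | 1 | 2 | 3
  row 4: 1 | 2 | 3 | 4

so w = (3, 2, 4, 1).

|D(w)|=4, |Ess(w)|=2:

[(1, 2, 0), (3, 1, 0)]
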